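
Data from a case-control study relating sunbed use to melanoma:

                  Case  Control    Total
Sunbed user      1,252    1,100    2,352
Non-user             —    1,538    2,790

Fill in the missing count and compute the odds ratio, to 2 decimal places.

The missing cell is in the unexposed row: 2790 − 1538 = 1252.
So a = 1252, b = 1100, c = 1252, d = 1538.
OR = (a·d)/(b·c) = (1252 × 1538) / (1100 × 1252) = 1925576 / 1377200 = 1.39818

1.40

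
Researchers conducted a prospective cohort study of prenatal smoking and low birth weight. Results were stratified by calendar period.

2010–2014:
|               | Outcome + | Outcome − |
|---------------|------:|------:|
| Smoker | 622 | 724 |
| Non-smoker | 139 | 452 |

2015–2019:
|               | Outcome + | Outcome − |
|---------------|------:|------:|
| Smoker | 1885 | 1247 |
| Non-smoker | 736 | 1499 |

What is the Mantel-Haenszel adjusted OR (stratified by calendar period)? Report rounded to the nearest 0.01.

OR_MH = Σ(aᵢdᵢ/nᵢ) / Σ(bᵢcᵢ/nᵢ), where nᵢ is the stratum total.
Stratum 1 (2010–2014): n = 1937; a·d/n = 622·452/1937 = 145.1440; b·c/n = 724·139/1937 = 51.9546
Stratum 2 (2015–2019): n = 5367; a·d/n = 1885·1499/5367 = 526.4794; b·c/n = 1247·736/5367 = 171.0065
OR_MH = (145.1440 + 526.4794) / (51.9546 + 171.0065) = 671.6234 / 222.9611 = 3.01229

3.01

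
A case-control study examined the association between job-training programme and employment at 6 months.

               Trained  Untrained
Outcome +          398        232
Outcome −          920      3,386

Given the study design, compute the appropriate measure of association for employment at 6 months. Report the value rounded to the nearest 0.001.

6.314

Reading the table with exposure as columns: a = 398 (Trained, case), b = 920 (Trained, non-case), c = 232 (Untrained, case), d = 3386.
This is a case-control study: participants were sampled on outcome status, so risks in the source population cannot be estimated directly — relative risk is not valid here. The odds ratio is the appropriate measure.
OR = (a·d)/(b·c) = (398 × 3386) / (920 × 232) = 1347628 / 213440 = 6.31385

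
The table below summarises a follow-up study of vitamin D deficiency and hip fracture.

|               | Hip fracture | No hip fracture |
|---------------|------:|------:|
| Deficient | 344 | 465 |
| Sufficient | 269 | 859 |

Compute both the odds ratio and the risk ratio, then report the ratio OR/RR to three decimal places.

1.325

Cells: a = 344, b = 465, c = 269, d = 859.
OR = (344·859)/(465·269) = 295496/125085 = 2.36236
Risk in exposed = 344/809 = 0.42522; risk in unexposed = 269/1128 = 0.23848; RR = 1.78306
OR/RR = 2.36236 / 1.78306 = 1.32489
The outcome is not rare, so the OR lies further from 1 than the RR.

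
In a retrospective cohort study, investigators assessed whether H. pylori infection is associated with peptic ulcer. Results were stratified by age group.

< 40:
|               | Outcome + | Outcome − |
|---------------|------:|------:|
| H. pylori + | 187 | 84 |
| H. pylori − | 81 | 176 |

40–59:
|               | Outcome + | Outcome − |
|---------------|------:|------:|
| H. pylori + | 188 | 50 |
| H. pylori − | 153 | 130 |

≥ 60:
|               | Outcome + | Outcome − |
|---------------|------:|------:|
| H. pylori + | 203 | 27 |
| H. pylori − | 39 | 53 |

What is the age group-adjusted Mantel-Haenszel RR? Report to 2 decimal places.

RR_MH = Σ(aᵢ·n₀ᵢ/nᵢ) / Σ(cᵢ·n₁ᵢ/nᵢ), with n₁ᵢ = aᵢ+bᵢ (exposed), n₀ᵢ = cᵢ+dᵢ (unexposed), nᵢ = n₁ᵢ+n₀ᵢ.
Stratum 1 (< 40): n₁ = 271, n₀ = 257, n = 528; a·n₀/n = 187·257/528 = 91.0208; c·n₁/n = 81·271/528 = 41.5739
Stratum 2 (40–59): n₁ = 238, n₀ = 283, n = 521; a·n₀/n = 188·283/521 = 102.1190; c·n₁/n = 153·238/521 = 69.8925
Stratum 3 (≥ 60): n₁ = 230, n₀ = 92, n = 322; a·n₀/n = 203·92/322 = 58.0000; c·n₁/n = 39·230/322 = 27.8571
RR_MH = (91.0208 + 102.1190 + 58.0000) / (41.5739 + 69.8925 + 27.8571) = 251.1398 / 139.3235 = 1.80257

1.80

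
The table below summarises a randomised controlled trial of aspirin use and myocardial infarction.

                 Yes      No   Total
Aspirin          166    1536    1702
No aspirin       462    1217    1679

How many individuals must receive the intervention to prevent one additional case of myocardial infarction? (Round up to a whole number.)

6

Risk in treated group = 166/1702 = 0.09753; risk in control = 462/1679 = 0.27516.
Absolute risk reduction = 0.27516 − 0.09753 = 0.17763
NNT = 1 / ARR = 1 / 0.17763 = 5.630 → round up → 6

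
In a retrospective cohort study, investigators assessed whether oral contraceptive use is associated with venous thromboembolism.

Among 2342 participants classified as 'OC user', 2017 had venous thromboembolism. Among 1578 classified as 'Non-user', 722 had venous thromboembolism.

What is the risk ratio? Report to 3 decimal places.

From the description: a = 2017, b = 325, c = 722, d = 856.
Risk in exposed = 2017/2342 = 0.86123; risk in unexposed = 722/1578 = 0.45754.
RR = 0.86123 / 0.45754 = 1.88230
The risk among the exposed is 1.88 times that among the unexposed.

1.882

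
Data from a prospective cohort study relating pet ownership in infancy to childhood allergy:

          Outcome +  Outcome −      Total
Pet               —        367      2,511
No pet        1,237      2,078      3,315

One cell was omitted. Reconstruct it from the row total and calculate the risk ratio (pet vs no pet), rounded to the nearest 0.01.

2.29

The missing cell is in the exposed row: 2511 − 367 = 2144.
So a = 2144, b = 367, c = 1237, d = 2078.
RR = [a/(a+b)] / [c/(c+d)] = (2144/2511) / (1237/3315) = 0.85384/0.37315 = 2.28819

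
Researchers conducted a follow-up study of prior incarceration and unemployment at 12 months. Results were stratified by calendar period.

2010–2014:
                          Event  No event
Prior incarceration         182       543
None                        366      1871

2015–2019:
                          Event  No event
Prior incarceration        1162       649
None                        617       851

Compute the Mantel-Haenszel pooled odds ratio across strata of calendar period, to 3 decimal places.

2.201

OR_MH = Σ(aᵢdᵢ/nᵢ) / Σ(bᵢcᵢ/nᵢ), where nᵢ is the stratum total.
Stratum 1 (2010–2014): n = 2962; a·d/n = 182·1871/2962 = 114.9635; b·c/n = 543·366/2962 = 67.0959
Stratum 2 (2015–2019): n = 3279; a·d/n = 1162·851/3279 = 301.5743; b·c/n = 649·617/3279 = 122.1205
OR_MH = (114.9635 + 301.5743) / (67.0959 + 122.1205) = 416.5378 / 189.2163 = 2.20138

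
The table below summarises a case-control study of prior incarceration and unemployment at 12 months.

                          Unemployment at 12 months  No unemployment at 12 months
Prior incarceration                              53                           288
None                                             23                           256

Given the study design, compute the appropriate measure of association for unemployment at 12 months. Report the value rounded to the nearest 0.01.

2.05

Cells: a = 53, b = 288, c = 23, d = 256.
This is a case-control study: participants were sampled on outcome status, so risks in the source population cannot be estimated directly — relative risk is not valid here. The odds ratio is the appropriate measure.
OR = (a·d)/(b·c) = (53 × 256) / (288 × 23) = 13568 / 6624 = 2.04831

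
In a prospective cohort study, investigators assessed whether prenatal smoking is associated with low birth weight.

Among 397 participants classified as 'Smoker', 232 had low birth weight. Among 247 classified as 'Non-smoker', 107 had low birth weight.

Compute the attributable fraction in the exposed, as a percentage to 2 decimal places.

25.87

From the description: a = 232, b = 165, c = 107, d = 140.
Risk in exposed = 232/397 = 0.58438; risk in unexposed = 107/247 = 0.43320.
RR = 0.58438/0.43320 = 1.34900
AR% = (RR − 1)/RR × 100 = (1.34900 − 1)/1.34900 × 100 = 25.8708%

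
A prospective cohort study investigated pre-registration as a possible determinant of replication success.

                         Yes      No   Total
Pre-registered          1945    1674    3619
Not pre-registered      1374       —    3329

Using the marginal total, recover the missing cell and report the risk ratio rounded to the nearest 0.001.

The missing cell is in the unexposed row: 3329 − 1374 = 1955.
So a = 1945, b = 1674, c = 1374, d = 1955.
RR = [a/(a+b)] / [c/(c+d)] = (1945/3619) / (1374/3329) = 0.53744/0.41274 = 1.30214

1.302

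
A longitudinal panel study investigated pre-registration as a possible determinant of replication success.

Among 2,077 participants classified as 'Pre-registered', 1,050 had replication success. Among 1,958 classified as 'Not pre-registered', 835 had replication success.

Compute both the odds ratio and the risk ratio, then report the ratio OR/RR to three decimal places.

1.160

From the description: a = 1050, b = 1027, c = 835, d = 1123.
OR = (1050·1123)/(1027·835) = 1179150/857545 = 1.37503
Risk in exposed = 1050/2077 = 0.50554; risk in unexposed = 835/1958 = 0.42646; RR = 1.18544
OR/RR = 1.37503 / 1.18544 = 1.15993
The outcome is not rare, so the OR lies further from 1 than the RR.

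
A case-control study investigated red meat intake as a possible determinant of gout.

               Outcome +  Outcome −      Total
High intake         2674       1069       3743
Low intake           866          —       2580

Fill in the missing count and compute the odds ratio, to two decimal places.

4.95

The missing cell is in the unexposed row: 2580 − 866 = 1714.
So a = 2674, b = 1069, c = 866, d = 1714.
OR = (a·d)/(b·c) = (2674 × 1714) / (1069 × 866) = 4583236 / 925754 = 4.95081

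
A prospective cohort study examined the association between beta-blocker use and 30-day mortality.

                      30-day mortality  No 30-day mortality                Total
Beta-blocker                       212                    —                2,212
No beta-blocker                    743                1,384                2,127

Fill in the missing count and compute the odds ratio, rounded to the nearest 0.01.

0.20

The missing cell is in the exposed row: 2212 − 212 = 2000.
So a = 212, b = 2000, c = 743, d = 1384.
OR = (a·d)/(b·c) = (212 × 1384) / (2000 × 743) = 293408 / 1486000 = 0.19745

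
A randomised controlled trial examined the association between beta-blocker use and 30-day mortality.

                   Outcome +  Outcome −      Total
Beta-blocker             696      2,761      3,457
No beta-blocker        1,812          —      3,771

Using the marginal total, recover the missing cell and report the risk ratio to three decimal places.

0.419

The missing cell is in the unexposed row: 3771 − 1812 = 1959.
So a = 696, b = 2761, c = 1812, d = 1959.
RR = [a/(a+b)] / [c/(c+d)] = (696/3457) / (1812/3771) = 0.20133/0.48051 = 0.41899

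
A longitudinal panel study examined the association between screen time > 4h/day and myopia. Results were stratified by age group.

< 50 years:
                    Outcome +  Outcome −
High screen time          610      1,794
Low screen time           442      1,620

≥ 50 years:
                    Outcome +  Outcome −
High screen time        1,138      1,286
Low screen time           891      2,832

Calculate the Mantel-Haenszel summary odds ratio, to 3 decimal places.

OR_MH = Σ(aᵢdᵢ/nᵢ) / Σ(bᵢcᵢ/nᵢ), where nᵢ is the stratum total.
Stratum 1 (< 50 years): n = 4466; a·d/n = 610·1620/4466 = 221.2718; b·c/n = 1794·442/4466 = 177.5522
Stratum 2 (≥ 50 years): n = 6147; a·d/n = 1138·2832/6147 = 524.2909; b·c/n = 1286·891/6147 = 186.4041
OR_MH = (221.2718 + 524.2909) / (177.5522 + 186.4041) = 745.5627 / 363.9563 = 2.04850

2.048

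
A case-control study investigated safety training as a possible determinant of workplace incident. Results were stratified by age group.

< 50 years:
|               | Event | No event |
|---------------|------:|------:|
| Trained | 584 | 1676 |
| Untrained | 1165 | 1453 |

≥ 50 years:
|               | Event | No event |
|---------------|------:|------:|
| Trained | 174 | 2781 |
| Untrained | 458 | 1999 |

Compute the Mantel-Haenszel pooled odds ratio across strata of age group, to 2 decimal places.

0.37

OR_MH = Σ(aᵢdᵢ/nᵢ) / Σ(bᵢcᵢ/nᵢ), where nᵢ is the stratum total.
Stratum 1 (< 50 years): n = 4878; a·d/n = 584·1453/4878 = 173.9549; b·c/n = 1676·1165/4878 = 400.2747
Stratum 2 (≥ 50 years): n = 5412; a·d/n = 174·1999/5412 = 64.2694; b·c/n = 2781·458/5412 = 235.3470
OR_MH = (173.9549 + 64.2694) / (400.2747 + 235.3470) = 238.2243 / 635.6217 = 0.37479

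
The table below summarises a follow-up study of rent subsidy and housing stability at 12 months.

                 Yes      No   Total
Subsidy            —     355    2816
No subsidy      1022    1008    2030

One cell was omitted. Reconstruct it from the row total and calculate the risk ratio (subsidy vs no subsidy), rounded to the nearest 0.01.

The missing cell is in the exposed row: 2816 − 355 = 2461.
So a = 2461, b = 355, c = 1022, d = 1008.
RR = [a/(a+b)] / [c/(c+d)] = (2461/2816) / (1022/2030) = 0.87393/0.50345 = 1.73590

1.74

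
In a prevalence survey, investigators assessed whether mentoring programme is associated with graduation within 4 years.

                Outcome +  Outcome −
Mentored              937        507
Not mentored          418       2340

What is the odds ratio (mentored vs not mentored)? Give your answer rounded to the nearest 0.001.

10.346

Cells: a = 937, b = 507, c = 418, d = 2340.
OR = (a·d)/(b·c) = (937 × 2340) / (507 × 418) = 2192580 / 211926 = 10.34597
The odds of graduation within 4 years are about 10.35 times as high in the mentored group.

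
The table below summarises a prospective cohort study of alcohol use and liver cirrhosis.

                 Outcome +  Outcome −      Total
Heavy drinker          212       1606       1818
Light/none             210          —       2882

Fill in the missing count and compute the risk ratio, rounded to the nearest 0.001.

The missing cell is in the unexposed row: 2882 − 210 = 2672.
So a = 212, b = 1606, c = 210, d = 2672.
RR = [a/(a+b)] / [c/(c+d)] = (212/1818) / (210/2882) = 0.11661/0.07287 = 1.60036

1.600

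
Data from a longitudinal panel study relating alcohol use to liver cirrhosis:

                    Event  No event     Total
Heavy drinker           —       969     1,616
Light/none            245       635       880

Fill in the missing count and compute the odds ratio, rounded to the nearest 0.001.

1.731

The missing cell is in the exposed row: 1616 − 969 = 647.
So a = 647, b = 969, c = 245, d = 635.
OR = (a·d)/(b·c) = (647 × 635) / (969 × 245) = 410845 / 237405 = 1.73057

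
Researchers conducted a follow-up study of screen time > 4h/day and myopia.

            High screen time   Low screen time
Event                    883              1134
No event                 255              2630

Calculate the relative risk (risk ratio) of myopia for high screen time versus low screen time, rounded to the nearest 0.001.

Reading the table with exposure as columns: a = 883 (High screen time, case), b = 255 (High screen time, non-case), c = 1134 (Low screen time, case), d = 2630.
Risk in exposed = 883/1138 = 0.77592; risk in unexposed = 1134/3764 = 0.30128.
RR = 0.77592 / 0.30128 = 2.57546
The risk among the exposed is 2.58 times that among the unexposed.

2.575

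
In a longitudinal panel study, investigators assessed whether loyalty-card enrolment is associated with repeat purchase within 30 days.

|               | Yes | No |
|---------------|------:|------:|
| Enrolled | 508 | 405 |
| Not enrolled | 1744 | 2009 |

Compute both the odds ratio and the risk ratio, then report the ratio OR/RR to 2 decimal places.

Cells: a = 508, b = 405, c = 1744, d = 2009.
OR = (508·2009)/(405·1744) = 1020572/706320 = 1.44491
Risk in exposed = 508/913 = 0.55641; risk in unexposed = 1744/3753 = 0.46469; RR = 1.19736
OR/RR = 1.44491 / 1.19736 = 1.20675
The outcome is not rare, so the OR lies further from 1 than the RR.

1.21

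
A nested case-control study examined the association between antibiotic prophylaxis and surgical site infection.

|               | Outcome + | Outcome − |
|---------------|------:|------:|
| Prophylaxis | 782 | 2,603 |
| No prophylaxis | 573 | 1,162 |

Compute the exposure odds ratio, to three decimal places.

0.609

Cells: a = 782, b = 2603, c = 573, d = 1162.
OR = (a·d)/(b·c) = (782 × 1162) / (2603 × 573) = 908684 / 1491519 = 0.60923
Exposure is associated with lower odds of surgical site infection (OR = 0.61 < 1).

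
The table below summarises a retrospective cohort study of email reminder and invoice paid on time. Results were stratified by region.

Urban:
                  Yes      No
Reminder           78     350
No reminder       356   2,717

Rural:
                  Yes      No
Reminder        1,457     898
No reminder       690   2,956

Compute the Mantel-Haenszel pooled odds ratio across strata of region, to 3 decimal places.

OR_MH = Σ(aᵢdᵢ/nᵢ) / Σ(bᵢcᵢ/nᵢ), where nᵢ is the stratum total.
Stratum 1 (Urban): n = 3501; a·d/n = 78·2717/3501 = 60.5330; b·c/n = 350·356/3501 = 35.5898
Stratum 2 (Rural): n = 6001; a·d/n = 1457·2956/6001 = 717.6957; b·c/n = 898·690/6001 = 103.2528
OR_MH = (60.5330 + 717.6957) / (35.5898 + 103.2528) = 778.2287 / 138.8426 = 5.60511

5.605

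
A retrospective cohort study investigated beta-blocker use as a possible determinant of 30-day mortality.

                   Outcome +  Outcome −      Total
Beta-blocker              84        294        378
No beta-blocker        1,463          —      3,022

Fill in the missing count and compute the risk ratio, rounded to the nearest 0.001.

The missing cell is in the unexposed row: 3022 − 1463 = 1559.
So a = 84, b = 294, c = 1463, d = 1559.
RR = [a/(a+b)] / [c/(c+d)] = (84/378) / (1463/3022) = 0.22222/0.48412 = 0.45903

0.459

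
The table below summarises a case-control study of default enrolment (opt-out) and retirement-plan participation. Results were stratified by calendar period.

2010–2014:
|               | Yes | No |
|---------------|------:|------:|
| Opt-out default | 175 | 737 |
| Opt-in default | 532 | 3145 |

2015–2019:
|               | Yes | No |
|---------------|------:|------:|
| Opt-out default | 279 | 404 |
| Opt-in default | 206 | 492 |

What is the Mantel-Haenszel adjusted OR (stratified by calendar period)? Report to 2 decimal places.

OR_MH = Σ(aᵢdᵢ/nᵢ) / Σ(bᵢcᵢ/nᵢ), where nᵢ is the stratum total.
Stratum 1 (2010–2014): n = 4589; a·d/n = 175·3145/4589 = 119.9335; b·c/n = 737·532/4589 = 85.4400
Stratum 2 (2015–2019): n = 1381; a·d/n = 279·492/1381 = 99.3975; b·c/n = 404·206/1381 = 60.2636
OR_MH = (119.9335 + 99.3975) / (85.4400 + 60.2636) = 219.3311 / 145.7035 = 1.50532

1.51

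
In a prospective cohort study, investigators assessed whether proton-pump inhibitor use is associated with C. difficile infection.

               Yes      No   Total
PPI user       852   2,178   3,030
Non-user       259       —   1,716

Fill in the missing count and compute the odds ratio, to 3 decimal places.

2.201

The missing cell is in the unexposed row: 1716 − 259 = 1457.
So a = 852, b = 2178, c = 259, d = 1457.
OR = (a·d)/(b·c) = (852 × 1457) / (2178 × 259) = 1241364 / 564102 = 2.20060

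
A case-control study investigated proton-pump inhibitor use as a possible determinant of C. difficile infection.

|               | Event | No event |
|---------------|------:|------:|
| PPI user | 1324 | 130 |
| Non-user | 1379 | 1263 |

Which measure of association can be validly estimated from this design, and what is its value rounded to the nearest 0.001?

9.328

Cells: a = 1324, b = 130, c = 1379, d = 1263.
This is a case-control study: participants were sampled on outcome status, so risks in the source population cannot be estimated directly — relative risk is not valid here. The odds ratio is the appropriate measure.
OR = (a·d)/(b·c) = (1324 × 1263) / (130 × 1379) = 1672212 / 179270 = 9.32790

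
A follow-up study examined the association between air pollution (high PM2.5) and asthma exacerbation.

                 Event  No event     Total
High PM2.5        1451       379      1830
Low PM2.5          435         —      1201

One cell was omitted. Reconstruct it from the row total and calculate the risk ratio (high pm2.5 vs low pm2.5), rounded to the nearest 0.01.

2.19

The missing cell is in the unexposed row: 1201 − 435 = 766.
So a = 1451, b = 379, c = 435, d = 766.
RR = [a/(a+b)] / [c/(c+d)] = (1451/1830) / (435/1201) = 0.79290/0.36220 = 2.18912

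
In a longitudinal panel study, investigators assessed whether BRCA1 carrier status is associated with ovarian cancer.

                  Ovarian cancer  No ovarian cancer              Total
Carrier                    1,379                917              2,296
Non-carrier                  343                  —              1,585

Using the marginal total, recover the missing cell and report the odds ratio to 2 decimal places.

5.45

The missing cell is in the unexposed row: 1585 − 343 = 1242.
So a = 1379, b = 917, c = 343, d = 1242.
OR = (a·d)/(b·c) = (1379 × 1242) / (917 × 343) = 1712718 / 314531 = 5.44531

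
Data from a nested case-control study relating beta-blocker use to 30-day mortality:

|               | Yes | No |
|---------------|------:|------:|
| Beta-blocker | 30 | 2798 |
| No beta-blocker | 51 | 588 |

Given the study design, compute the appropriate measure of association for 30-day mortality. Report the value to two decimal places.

Cells: a = 30, b = 2798, c = 51, d = 588.
This is a nested case-control study: participants were sampled on outcome status, so risks in the source population cannot be estimated directly — relative risk is not valid here. The odds ratio is the appropriate measure.
OR = (a·d)/(b·c) = (30 × 588) / (2798 × 51) = 17640 / 142698 = 0.12362

0.12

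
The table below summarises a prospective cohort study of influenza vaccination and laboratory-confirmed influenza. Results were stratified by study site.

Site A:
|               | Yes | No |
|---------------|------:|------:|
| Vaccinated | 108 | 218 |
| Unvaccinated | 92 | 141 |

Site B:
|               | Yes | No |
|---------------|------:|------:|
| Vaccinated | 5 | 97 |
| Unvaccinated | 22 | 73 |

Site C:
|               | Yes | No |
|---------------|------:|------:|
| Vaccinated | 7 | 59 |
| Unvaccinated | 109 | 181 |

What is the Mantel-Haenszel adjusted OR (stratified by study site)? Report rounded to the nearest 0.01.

OR_MH = Σ(aᵢdᵢ/nᵢ) / Σ(bᵢcᵢ/nᵢ), where nᵢ is the stratum total.
Stratum 1 (Site A): n = 559; a·d/n = 108·141/559 = 27.2415; b·c/n = 218·92/559 = 35.8784
Stratum 2 (Site B): n = 197; a·d/n = 5·73/197 = 1.8528; b·c/n = 97·22/197 = 10.8325
Stratum 3 (Site C): n = 356; a·d/n = 7·181/356 = 3.5590; b·c/n = 59·109/356 = 18.0646
OR_MH = (27.2415 + 1.8528 + 3.5590) / (35.8784 + 10.8325 + 18.0646) = 32.6533 / 64.7754 = 0.50410

0.50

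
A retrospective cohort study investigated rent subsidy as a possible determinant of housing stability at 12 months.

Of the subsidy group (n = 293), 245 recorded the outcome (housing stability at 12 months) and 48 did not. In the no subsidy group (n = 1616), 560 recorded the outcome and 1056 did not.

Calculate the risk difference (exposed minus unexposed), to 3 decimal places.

0.490

From the description: a = 245, b = 48, c = 560, d = 1056.
Risk in exposed = 245/293 = 0.836177; risk in unexposed = 560/1616 = 0.346535.
Risk difference = 0.836177 − 0.346535 = 0.489643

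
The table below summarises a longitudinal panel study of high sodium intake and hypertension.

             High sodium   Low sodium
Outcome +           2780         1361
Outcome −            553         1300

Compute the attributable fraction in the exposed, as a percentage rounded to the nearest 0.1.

Reading the table with exposure as columns: a = 2780 (High sodium, case), b = 553 (High sodium, non-case), c = 1361 (Low sodium, case), d = 1300.
Risk in exposed = 2780/3333 = 0.83408; risk in unexposed = 1361/2661 = 0.51146.
RR = 0.83408/0.51146 = 1.63078
AR% = (RR − 1)/RR × 100 = (1.63078 − 1)/1.63078 × 100 = 38.6798%

38.7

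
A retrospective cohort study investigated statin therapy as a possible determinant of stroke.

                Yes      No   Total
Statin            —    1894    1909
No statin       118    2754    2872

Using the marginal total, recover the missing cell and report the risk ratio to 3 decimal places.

The missing cell is in the exposed row: 1909 − 1894 = 15.
So a = 15, b = 1894, c = 118, d = 2754.
RR = [a/(a+b)] / [c/(c+d)] = (15/1909) / (118/2872) = 0.00786/0.04109 = 0.19124

0.191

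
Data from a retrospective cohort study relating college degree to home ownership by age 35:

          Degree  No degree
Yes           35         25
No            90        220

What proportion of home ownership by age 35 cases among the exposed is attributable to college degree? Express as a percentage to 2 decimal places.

63.56

Reading the table with exposure as columns: a = 35 (Degree, case), b = 90 (Degree, non-case), c = 25 (No degree, case), d = 220.
Risk in exposed = 35/125 = 0.28000; risk in unexposed = 25/245 = 0.10204.
RR = 0.28000/0.10204 = 2.74400
AR% = (RR − 1)/RR × 100 = (2.74400 − 1)/2.74400 × 100 = 63.5569%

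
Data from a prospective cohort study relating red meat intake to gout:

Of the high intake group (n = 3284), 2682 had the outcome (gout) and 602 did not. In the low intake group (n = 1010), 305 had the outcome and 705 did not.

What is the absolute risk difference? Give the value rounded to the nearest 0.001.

0.515

From the description: a = 2682, b = 602, c = 305, d = 705.
Risk in exposed = 2682/3284 = 0.816687; risk in unexposed = 305/1010 = 0.301980.
Risk difference = 0.816687 − 0.301980 = 0.514707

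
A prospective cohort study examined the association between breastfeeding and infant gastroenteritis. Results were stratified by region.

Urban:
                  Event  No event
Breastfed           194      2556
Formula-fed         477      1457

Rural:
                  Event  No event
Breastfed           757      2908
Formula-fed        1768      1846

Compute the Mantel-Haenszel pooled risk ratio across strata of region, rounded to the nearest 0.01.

0.39

RR_MH = Σ(aᵢ·n₀ᵢ/nᵢ) / Σ(cᵢ·n₁ᵢ/nᵢ), with n₁ᵢ = aᵢ+bᵢ (exposed), n₀ᵢ = cᵢ+dᵢ (unexposed), nᵢ = n₁ᵢ+n₀ᵢ.
Stratum 1 (Urban): n₁ = 2750, n₀ = 1934, n = 4684; a·n₀/n = 194·1934/4684 = 80.1016; c·n₁/n = 477·2750/4684 = 280.0491
Stratum 2 (Rural): n₁ = 3665, n₀ = 3614, n = 7279; a·n₀/n = 757·3614/7279 = 375.8481; c·n₁/n = 1768·3665/7279 = 890.1937
RR_MH = (80.1016 + 375.8481) / (280.0491 + 890.1937) = 455.9497 / 1170.2428 = 0.38962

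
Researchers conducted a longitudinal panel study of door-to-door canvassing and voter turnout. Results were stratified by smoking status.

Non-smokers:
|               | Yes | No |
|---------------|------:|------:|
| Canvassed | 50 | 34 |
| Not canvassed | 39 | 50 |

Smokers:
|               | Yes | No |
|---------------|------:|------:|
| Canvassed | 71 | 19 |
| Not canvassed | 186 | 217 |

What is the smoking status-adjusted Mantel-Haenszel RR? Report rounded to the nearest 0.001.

RR_MH = Σ(aᵢ·n₀ᵢ/nᵢ) / Σ(cᵢ·n₁ᵢ/nᵢ), with n₁ᵢ = aᵢ+bᵢ (exposed), n₀ᵢ = cᵢ+dᵢ (unexposed), nᵢ = n₁ᵢ+n₀ᵢ.
Stratum 1 (Non-smokers): n₁ = 84, n₀ = 89, n = 173; a·n₀/n = 50·89/173 = 25.7225; c·n₁/n = 39·84/173 = 18.9364
Stratum 2 (Smokers): n₁ = 90, n₀ = 403, n = 493; a·n₀/n = 71·403/493 = 58.0385; c·n₁/n = 186·90/493 = 33.9554
RR_MH = (25.7225 + 58.0385) / (18.9364 + 33.9554) = 83.7611 / 52.8918 = 1.58363

1.584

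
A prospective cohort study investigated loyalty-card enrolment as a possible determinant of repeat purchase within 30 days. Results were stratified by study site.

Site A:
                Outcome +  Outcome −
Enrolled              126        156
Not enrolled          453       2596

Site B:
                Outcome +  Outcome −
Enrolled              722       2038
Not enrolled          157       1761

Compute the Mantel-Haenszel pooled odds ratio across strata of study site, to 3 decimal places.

OR_MH = Σ(aᵢdᵢ/nᵢ) / Σ(bᵢcᵢ/nᵢ), where nᵢ is the stratum total.
Stratum 1 (Site A): n = 3331; a·d/n = 126·2596/3331 = 98.1975; b·c/n = 156·453/3331 = 21.2153
Stratum 2 (Site B): n = 4678; a·d/n = 722·1761/4678 = 271.7918; b·c/n = 2038·157/4678 = 68.3980
OR_MH = (98.1975 + 271.7918) / (21.2153 + 68.3980) = 369.9893 / 89.6133 = 4.12873

4.129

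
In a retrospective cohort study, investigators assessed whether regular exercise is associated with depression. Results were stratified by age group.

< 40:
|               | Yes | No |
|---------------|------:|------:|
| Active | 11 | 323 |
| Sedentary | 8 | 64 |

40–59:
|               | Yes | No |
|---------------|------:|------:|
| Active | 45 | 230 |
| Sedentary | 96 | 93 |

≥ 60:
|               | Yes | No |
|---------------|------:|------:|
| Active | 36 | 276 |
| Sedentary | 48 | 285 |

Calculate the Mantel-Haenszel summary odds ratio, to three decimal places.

0.358

OR_MH = Σ(aᵢdᵢ/nᵢ) / Σ(bᵢcᵢ/nᵢ), where nᵢ is the stratum total.
Stratum 1 (< 40): n = 406; a·d/n = 11·64/406 = 1.7340; b·c/n = 323·8/406 = 6.3645
Stratum 2 (40–59): n = 464; a·d/n = 45·93/464 = 9.0194; b·c/n = 230·96/464 = 47.5862
Stratum 3 (≥ 60): n = 645; a·d/n = 36·285/645 = 15.9070; b·c/n = 276·48/645 = 20.5395
OR_MH = (1.7340 + 9.0194 + 15.9070) / (6.3645 + 47.5862 + 20.5395) = 26.6604 / 74.4903 = 0.35790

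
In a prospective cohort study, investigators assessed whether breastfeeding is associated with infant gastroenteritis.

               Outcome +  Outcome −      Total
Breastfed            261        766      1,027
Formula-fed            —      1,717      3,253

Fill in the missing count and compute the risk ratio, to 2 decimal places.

The missing cell is in the unexposed row: 3253 − 1717 = 1536.
So a = 261, b = 766, c = 1536, d = 1717.
RR = [a/(a+b)] / [c/(c+d)] = (261/1027) / (1536/3253) = 0.25414/0.47218 = 0.53822

0.54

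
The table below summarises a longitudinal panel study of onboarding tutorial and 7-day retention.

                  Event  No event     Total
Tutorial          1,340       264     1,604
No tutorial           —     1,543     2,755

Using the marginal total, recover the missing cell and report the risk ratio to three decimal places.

The missing cell is in the unexposed row: 2755 − 1543 = 1212.
So a = 1340, b = 264, c = 1212, d = 1543.
RR = [a/(a+b)] / [c/(c+d)] = (1340/1604) / (1212/2755) = 0.83541/0.43993 = 1.89898

1.899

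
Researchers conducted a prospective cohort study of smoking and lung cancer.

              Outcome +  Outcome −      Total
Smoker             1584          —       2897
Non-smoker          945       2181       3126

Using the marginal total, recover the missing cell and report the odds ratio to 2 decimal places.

The missing cell is in the exposed row: 2897 − 1584 = 1313.
So a = 1584, b = 1313, c = 945, d = 2181.
OR = (a·d)/(b·c) = (1584 × 2181) / (1313 × 945) = 3454704 / 1240785 = 2.78429

2.78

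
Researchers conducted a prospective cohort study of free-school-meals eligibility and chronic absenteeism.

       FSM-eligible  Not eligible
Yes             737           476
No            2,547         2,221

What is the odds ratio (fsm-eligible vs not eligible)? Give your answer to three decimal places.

1.350

Reading the table with exposure as columns: a = 737 (FSM-eligible, case), b = 2547 (FSM-eligible, non-case), c = 476 (Not eligible, case), d = 2221.
OR = (a·d)/(b·c) = (737 × 2221) / (2547 × 476) = 1636877 / 1212372 = 1.35014
The odds of chronic absenteeism are about 1.35 times as high in the fsm-eligible group.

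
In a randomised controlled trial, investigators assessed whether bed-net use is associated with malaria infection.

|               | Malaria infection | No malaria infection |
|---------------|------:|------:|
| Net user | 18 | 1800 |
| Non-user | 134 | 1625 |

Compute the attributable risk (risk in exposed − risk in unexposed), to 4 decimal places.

Cells: a = 18, b = 1800, c = 134, d = 1625.
Risk in exposed = 18/1818 = 0.009901; risk in unexposed = 134/1759 = 0.076180.
Risk difference = 0.009901 − 0.076180 = -0.066279

-0.0663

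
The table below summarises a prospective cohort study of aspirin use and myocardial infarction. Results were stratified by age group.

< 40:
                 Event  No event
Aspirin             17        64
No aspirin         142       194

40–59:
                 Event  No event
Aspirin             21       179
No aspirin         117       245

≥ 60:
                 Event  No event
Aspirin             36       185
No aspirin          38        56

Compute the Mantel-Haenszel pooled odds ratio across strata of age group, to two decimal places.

OR_MH = Σ(aᵢdᵢ/nᵢ) / Σ(bᵢcᵢ/nᵢ), where nᵢ is the stratum total.
Stratum 1 (< 40): n = 417; a·d/n = 17·194/417 = 7.9089; b·c/n = 64·142/417 = 21.7938
Stratum 2 (40–59): n = 562; a·d/n = 21·245/562 = 9.1548; b·c/n = 179·117/562 = 37.2651
Stratum 3 (≥ 60): n = 315; a·d/n = 36·56/315 = 6.4000; b·c/n = 185·38/315 = 22.3175
OR_MH = (7.9089 + 9.1548 + 6.4000) / (21.7938 + 37.2651 + 22.3175) = 23.4637 / 81.3763 = 0.28834

0.29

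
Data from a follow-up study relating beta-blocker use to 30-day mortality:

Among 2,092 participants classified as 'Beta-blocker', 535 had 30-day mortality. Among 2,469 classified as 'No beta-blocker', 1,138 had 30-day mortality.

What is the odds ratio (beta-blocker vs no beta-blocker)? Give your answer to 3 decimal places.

From the description: a = 535, b = 1557, c = 1138, d = 1331.
OR = (a·d)/(b·c) = (535 × 1331) / (1557 × 1138) = 712085 / 1771866 = 0.40188
Exposure is associated with lower odds of 30-day mortality (OR = 0.40 < 1).

0.402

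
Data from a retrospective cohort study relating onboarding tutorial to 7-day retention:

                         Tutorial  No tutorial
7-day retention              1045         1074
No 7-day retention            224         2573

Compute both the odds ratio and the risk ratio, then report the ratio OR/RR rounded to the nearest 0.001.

Reading the table with exposure as columns: a = 1045 (Tutorial, case), b = 224 (Tutorial, non-case), c = 1074 (No tutorial, case), d = 2573.
OR = (1045·2573)/(224·1074) = 2688785/240576 = 11.17645
Risk in exposed = 1045/1269 = 0.82348; risk in unexposed = 1074/3647 = 0.29449; RR = 2.79632
OR/RR = 11.17645 / 2.79632 = 3.99685
The outcome is not rare, so the OR lies further from 1 than the RR.

3.997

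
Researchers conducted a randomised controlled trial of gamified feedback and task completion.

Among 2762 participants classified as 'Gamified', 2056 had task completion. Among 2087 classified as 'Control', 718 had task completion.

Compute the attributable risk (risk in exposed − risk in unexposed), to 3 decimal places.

From the description: a = 2056, b = 706, c = 718, d = 1369.
Risk in exposed = 2056/2762 = 0.744388; risk in unexposed = 718/2087 = 0.344034.
Risk difference = 0.744388 − 0.344034 = 0.400354

0.400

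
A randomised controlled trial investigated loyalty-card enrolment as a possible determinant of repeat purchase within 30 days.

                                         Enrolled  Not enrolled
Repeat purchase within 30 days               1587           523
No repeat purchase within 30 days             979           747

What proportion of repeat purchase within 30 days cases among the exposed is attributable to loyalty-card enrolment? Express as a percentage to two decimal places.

Reading the table with exposure as columns: a = 1587 (Enrolled, case), b = 979 (Enrolled, non-case), c = 523 (Not enrolled, case), d = 747.
Risk in exposed = 1587/2566 = 0.61847; risk in unexposed = 523/1270 = 0.41181.
RR = 0.61847/0.41181 = 1.50184
AR% = (RR − 1)/RR × 100 = (1.50184 − 1)/1.50184 × 100 = 33.4148%

33.41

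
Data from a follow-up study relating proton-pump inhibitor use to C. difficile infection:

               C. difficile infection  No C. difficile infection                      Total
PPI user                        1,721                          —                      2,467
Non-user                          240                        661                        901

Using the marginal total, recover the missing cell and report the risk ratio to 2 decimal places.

The missing cell is in the exposed row: 2467 − 1721 = 746.
So a = 1721, b = 746, c = 240, d = 661.
RR = [a/(a+b)] / [c/(c+d)] = (1721/2467) / (240/901) = 0.69761/0.26637 = 2.61894

2.62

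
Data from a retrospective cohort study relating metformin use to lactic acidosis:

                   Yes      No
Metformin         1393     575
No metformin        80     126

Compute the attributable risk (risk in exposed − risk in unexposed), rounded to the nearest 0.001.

Cells: a = 1393, b = 575, c = 80, d = 126.
Risk in exposed = 1393/1968 = 0.707825; risk in unexposed = 80/206 = 0.388350.
Risk difference = 0.707825 − 0.388350 = 0.319476

0.319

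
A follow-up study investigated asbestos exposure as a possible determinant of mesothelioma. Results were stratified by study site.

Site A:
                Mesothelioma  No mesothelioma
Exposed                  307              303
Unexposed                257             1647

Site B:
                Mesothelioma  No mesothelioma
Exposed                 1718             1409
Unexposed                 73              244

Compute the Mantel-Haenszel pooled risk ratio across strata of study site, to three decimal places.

3.037

RR_MH = Σ(aᵢ·n₀ᵢ/nᵢ) / Σ(cᵢ·n₁ᵢ/nᵢ), with n₁ᵢ = aᵢ+bᵢ (exposed), n₀ᵢ = cᵢ+dᵢ (unexposed), nᵢ = n₁ᵢ+n₀ᵢ.
Stratum 1 (Site A): n₁ = 610, n₀ = 1904, n = 2514; a·n₀/n = 307·1904/2514 = 232.5091; c·n₁/n = 257·610/2514 = 62.3588
Stratum 2 (Site B): n₁ = 3127, n₀ = 317, n = 3444; a·n₀/n = 1718·317/3444 = 158.1318; c·n₁/n = 73·3127/3444 = 66.2808
RR_MH = (232.5091 + 158.1318) / (62.3588 + 66.2808) = 390.6410 / 128.6396 = 3.03671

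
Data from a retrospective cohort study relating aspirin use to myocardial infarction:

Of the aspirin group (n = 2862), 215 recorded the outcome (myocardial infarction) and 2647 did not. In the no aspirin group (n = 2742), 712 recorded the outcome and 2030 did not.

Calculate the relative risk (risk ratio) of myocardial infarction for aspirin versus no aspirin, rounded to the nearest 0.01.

From the description: a = 215, b = 2647, c = 712, d = 2030.
Risk in exposed = 215/2862 = 0.07512; risk in unexposed = 712/2742 = 0.25966.
RR = 0.07512 / 0.25966 = 0.28931
The risk is 71% lower among the exposed than among the unexposed.

0.29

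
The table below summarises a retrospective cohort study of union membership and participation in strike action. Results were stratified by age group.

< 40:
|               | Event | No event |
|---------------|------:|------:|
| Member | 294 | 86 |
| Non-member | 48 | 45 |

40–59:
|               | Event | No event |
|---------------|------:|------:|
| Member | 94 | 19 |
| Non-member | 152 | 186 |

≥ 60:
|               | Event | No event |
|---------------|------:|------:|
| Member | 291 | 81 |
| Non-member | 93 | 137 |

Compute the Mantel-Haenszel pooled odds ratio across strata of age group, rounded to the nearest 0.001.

OR_MH = Σ(aᵢdᵢ/nᵢ) / Σ(bᵢcᵢ/nᵢ), where nᵢ is the stratum total.
Stratum 1 (< 40): n = 473; a·d/n = 294·45/473 = 27.9704; b·c/n = 86·48/473 = 8.7273
Stratum 2 (40–59): n = 451; a·d/n = 94·186/451 = 38.7672; b·c/n = 19·152/451 = 6.4035
Stratum 3 (≥ 60): n = 602; a·d/n = 291·137/602 = 66.2243; b·c/n = 81·93/602 = 12.5133
OR_MH = (27.9704 + 38.7672 + 66.2243) / (8.7273 + 6.4035 + 12.5133) = 132.9618 / 27.6441 = 4.80977

4.810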